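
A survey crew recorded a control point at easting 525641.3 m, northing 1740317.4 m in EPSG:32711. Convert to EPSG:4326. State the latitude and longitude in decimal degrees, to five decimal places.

lat -74.42540°, lon -116.14440°

Zone 11S: λ₀ = -117°, k₀ = 0.9996, false easting 500000 m, false northing 10000000 m.
Meridian distance M = (N − FN)/k₀ = -8262987.8 m.
Inverse transverse Mercator on WGS84 gives φ = -74.42539990°, λ = -116.14440025°.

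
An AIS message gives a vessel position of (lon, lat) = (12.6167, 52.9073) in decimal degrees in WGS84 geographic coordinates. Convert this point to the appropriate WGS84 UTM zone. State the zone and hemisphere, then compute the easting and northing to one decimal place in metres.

Zone 33N: E 339726.1 m, N 5864618.1 m

Longitude 12.6167° lies in the 6° band [12°, 18°), giving zone 33; latitude is north of the equator, so 33N.
Zone 33 central meridian λ₀ = 6×33 − 183 = 15°; Δλ = -2.3833°.
Transverse Mercator on WGS84 with k₀ = 0.9996 gives E = 339726.059 m, N = 5864618.095 m.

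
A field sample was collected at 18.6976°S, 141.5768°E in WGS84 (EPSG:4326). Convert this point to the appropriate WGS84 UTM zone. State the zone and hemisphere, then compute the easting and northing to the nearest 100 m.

Zone 54S: E 560800 m, N 7932500 m

Longitude 141.5768° lies in the 6° band [138°, 144°), giving zone 54; latitude is south of the equator, so 54S.
Zone 54 central meridian λ₀ = 6×54 − 183 = 141°; Δλ = +0.5768°.
Transverse Mercator on WGS84 with k₀ = 0.9996 gives E = 560817.782 m, N = 7932533.758 m.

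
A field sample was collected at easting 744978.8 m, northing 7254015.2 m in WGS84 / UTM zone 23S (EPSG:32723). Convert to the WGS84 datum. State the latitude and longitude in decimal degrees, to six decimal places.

Zone 23S: λ₀ = -45°, k₀ = 0.9996, false easting 500000 m, false northing 10000000 m.
Meridian distance M = (N − FN)/k₀ = -2747083.6 m.
Inverse transverse Mercator on WGS84 gives φ = -24.80910039°, λ = -42.57650047°.

lat -24.809100°, lon -42.576500°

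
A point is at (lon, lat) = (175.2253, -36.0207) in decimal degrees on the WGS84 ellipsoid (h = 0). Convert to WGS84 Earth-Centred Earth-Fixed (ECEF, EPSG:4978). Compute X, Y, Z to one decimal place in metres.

X -5146725.6 m, Y 429894.0 m, Z -3730049.6 m

WGS84: a = 6378137 m, e² = 0.006694380; N(φ) = a/√(1−e²sin²φ) = 6385533.023 m.
X = (N+h)·cosφ·cosλ = -5146725.565 m; Y = (N+h)·cosφ·sinλ = 429894.049 m; Z = (N(1−e²)+h)·sinφ = -3730049.627 m.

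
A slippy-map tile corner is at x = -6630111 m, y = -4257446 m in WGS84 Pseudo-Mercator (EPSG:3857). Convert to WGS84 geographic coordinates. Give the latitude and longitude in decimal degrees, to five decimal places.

R = 6378137 m. λ = x/R = -59.55930047°.
φ = 2·arctan(exp(y/R)) − 90° = 2·arctan(0.51299) − 90° = -35.68559848°.

lat -35.68560°, lon -59.55930°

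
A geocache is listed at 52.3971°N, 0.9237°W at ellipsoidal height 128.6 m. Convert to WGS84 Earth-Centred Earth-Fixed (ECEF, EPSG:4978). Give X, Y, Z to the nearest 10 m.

X 3899620 m, Y -62870 m, Z 5029990 m

WGS84: a = 6378137 m, e² = 0.006694380; N(φ) = a/√(1−e²sin²φ) = 6391579.486 m.
X = (N+h)·cosφ·cosλ = 3899619.267 m; Y = (N+h)·cosφ·sinλ = -62873.574 m; Z = (N(1−e²)+h)·sinφ = 5029987.823 m.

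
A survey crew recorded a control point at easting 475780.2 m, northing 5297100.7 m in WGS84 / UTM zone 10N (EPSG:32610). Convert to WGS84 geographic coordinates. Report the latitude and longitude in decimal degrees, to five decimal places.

lat 47.82680°, lon -123.32360°

Zone 10N: λ₀ = -123°, k₀ = 0.9996, false easting 500000 m.
Meridian distance M = (N − FN)/k₀ = 5299220.4 m.
Inverse transverse Mercator on WGS84 gives φ = 47.82679960°, λ = -123.32360028°.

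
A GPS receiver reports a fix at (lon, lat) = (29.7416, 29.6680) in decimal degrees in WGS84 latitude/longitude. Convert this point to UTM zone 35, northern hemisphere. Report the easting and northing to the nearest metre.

Zone 35 central meridian λ₀ = 6×35 − 183 = 27°; Δλ = +2.7416°.
Transverse Mercator on WGS84 with k₀ = 0.9996 gives E = 765348.706 m, N = 3285141.831 m.

E 765349 m, N 3285142 m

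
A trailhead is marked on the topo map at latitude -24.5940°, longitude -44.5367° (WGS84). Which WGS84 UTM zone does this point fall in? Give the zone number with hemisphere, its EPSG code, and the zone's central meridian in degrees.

Zone 23S (EPSG:32723), central meridian -45°

UTM zone = ⌊(λ + 180)/6⌋ + 1; -44.5367° ∈ [-48°, -42°) → zone 23.
Hemisphere: S (φ < 0).
Central meridian λ₀ = 6×23 − 183 = -45°.
EPSG code: 32723.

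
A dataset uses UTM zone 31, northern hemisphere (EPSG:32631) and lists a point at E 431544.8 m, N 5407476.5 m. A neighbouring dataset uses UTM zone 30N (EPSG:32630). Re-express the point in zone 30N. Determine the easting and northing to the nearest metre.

E 871945 m, N 5419451 m

UTM 31N → geographic: φ = 48.81649958°, λ = 2.06750018°.
UTM 30N (λ₀ = -3°) forward: E = 871945.048 m, N = 5419451.427 m.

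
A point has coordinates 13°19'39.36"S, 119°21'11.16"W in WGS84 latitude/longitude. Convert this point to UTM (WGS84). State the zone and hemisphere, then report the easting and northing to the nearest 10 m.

Longitude -119.3531° lies in the 6° band [-120°, -114°), giving zone 11; latitude is south of the equator, so 11S.
Zone 11 central meridian λ₀ = 6×11 − 183 = -117°; Δλ = -2.3531°.
Transverse Mercator on WGS84 with k₀ = 0.9996 gives E = 245100.995 m, N = 8525428.674 m.

Zone 11S: E 245100 m, N 8525430 m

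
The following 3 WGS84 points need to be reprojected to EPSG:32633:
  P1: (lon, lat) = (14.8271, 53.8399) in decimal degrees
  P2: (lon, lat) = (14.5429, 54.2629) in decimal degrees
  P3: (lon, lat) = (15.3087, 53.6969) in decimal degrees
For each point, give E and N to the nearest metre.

P1: E 488623 m, N 5965723 m; P2: E 470227 m, N 6012869 m; P3: E 520382 m, N 5949844 m

UTM zone 33N: λ₀ = 15°, k₀ = 0.9996.
P1 (53.8399°, 14.8271°) → (488623.047, 5965722.957) m.
P2 (54.2629°, 14.5429°) → (470226.511, 6012869.089) m.
P3 (53.6969°, 15.3087°) → (520381.821, 5949843.716) m.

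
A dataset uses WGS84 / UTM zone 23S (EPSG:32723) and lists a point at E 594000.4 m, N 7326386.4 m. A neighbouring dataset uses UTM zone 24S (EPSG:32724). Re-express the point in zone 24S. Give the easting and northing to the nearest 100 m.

E -15900 m, N 7317300 m

UTM 23S → geographic: φ = -24.17229980°, λ = -44.07460023°.
UTM 24S (λ₀ = -39°) forward: E = -15904.834 m, N = 7317325.516 m.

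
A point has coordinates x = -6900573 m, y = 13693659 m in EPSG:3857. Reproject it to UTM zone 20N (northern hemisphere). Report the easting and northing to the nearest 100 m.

E 526000 m, N 8510400 m

Web Mercator inverse (R = 6378137 m) → φ = 76.67180099°, λ = -61.98890195°.
UTM 20N forward: E = 526018.145 m, N = 8510372.573 m.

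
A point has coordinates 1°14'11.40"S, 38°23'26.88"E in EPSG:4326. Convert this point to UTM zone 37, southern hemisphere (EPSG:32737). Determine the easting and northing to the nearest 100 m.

E 432200 m, N 9863300 m

Zone 37 central meridian λ₀ = 6×37 − 183 = 39°; Δλ = -0.6092°.
Transverse Mercator on WGS84 with k₀ = 0.9996 gives E = 432225.688 m, N = 9863321.610 m.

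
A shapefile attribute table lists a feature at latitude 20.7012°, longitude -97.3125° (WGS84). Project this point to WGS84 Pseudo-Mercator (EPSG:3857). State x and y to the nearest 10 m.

x -10832780 m, y 2356290 m

Web Mercator is spherical with R = a = 6378137 m.
x = R·λ = 6378137 × -1.698423528 = -10832777.948 m.
y = R·ln tan(π/4 + φ/2) = 6378137 × 0.369431596 = 2356285.334 m.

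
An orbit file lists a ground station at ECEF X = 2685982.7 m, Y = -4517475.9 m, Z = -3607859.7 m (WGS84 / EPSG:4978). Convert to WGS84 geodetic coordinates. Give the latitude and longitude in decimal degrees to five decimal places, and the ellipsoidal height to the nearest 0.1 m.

λ = atan2(Y, X) = -59.26529989°; p = √(X²+Y²) = 5255672.3 m.
Bowring's method on WGS84 (a = 6378137 m, b = 6356752.314 m) gives φ = -34.64809972°, h = 3588.412 m.

lat -34.64810°, lon -59.26530°, h 3588.4 m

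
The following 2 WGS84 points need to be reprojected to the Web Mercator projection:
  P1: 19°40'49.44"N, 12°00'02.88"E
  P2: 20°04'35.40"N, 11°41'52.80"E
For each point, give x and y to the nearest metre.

Web Mercator: x = R·λ, y = R·ln tan(π/4+φ/2), R = 6378137 m.
P1 (19.6804°, 12.0008°) → (1335922.945, 2235208.106) m.
P2 (20.0765°, 11.6980°) → (1302215.403, 2282095.608) m.

P1: x 1335923 m, y 2235208 m; P2: x 1302215 m, y 2282096 m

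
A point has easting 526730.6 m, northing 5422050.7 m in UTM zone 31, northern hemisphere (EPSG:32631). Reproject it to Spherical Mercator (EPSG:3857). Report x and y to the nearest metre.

x 374601 m, y 6266517 m

Unproject from UTM 31N (λ₀ = 3°) → φ = 48.95079998°, λ = 3.36509994°.
Web Mercator (R = 6378137 m): x = 374601.212 m, y = 6266517.299 m.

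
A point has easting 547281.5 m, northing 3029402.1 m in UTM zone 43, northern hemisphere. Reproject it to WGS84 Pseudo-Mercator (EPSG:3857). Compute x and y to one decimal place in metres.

x 8402194.8 m, y 3171918.6 m

Unproject from UTM 43N (λ₀ = 75°) → φ = 27.38710023°, λ = 75.47820015°.
Web Mercator (R = 6378137 m): x = 8402194.807 m, y = 3171918.612 m.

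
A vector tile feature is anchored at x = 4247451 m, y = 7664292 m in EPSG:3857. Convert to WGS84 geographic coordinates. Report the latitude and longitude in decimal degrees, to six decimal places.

lat 56.528200°, lon 38.155502°

R = 6378137 m. λ = x/R = 38.15550152°.
φ = 2·arctan(exp(y/R)) − 90° = 2·arctan(3.32560) − 90° = 56.52819984°.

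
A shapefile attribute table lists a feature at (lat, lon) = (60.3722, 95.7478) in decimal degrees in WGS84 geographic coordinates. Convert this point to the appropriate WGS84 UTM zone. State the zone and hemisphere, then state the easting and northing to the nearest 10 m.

Longitude 95.7478° lies in the 6° band [90°, 96°), giving zone 46; latitude is north of the equator, so 46N.
Zone 46 central meridian λ₀ = 6×46 − 183 = 93°; Δλ = +2.7478°.
Transverse Mercator on WGS84 with k₀ = 0.9996 gives E = 651511.372 m, N = 6696022.427 m.

Zone 46N: E 651510 m, N 6696020 m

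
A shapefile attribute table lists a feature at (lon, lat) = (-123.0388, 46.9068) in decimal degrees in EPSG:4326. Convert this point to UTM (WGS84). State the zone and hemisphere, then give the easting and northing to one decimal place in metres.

Zone 10N: E 497045.1 m, N 5194807.9 m

Longitude -123.0388° lies in the 6° band [-126°, -120°), giving zone 10; latitude is north of the equator, so 10N.
Zone 10 central meridian λ₀ = 6×10 − 183 = -123°; Δλ = -0.0388°.
Transverse Mercator on WGS84 with k₀ = 0.9996 gives E = 497045.082 m, N = 5194807.947 m.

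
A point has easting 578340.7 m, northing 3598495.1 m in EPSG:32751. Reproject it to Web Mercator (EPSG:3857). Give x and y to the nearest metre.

x 13838816 m, y -7914732 m

Unproject from UTM 51S (λ₀ = 123°) → φ = -57.74880010°, λ = 124.31620081°.
Web Mercator (R = 6378137 m): x = 13838816.171 m, y = -7914732.372 m.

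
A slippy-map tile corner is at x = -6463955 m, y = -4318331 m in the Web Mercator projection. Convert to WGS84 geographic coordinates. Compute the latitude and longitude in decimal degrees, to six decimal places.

lat -36.128600°, lon -58.066696°

R = 6378137 m. λ = x/R = -58.06669572°.
φ = 2·arctan(exp(y/R)) − 90° = 2·arctan(0.50811) − 90° = -36.12860006°.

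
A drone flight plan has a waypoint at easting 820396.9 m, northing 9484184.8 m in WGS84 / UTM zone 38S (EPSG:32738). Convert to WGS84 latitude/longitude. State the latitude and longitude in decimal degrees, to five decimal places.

Zone 38S: λ₀ = 45°, k₀ = 0.9996, false easting 500000 m, false northing 10000000 m.
Meridian distance M = (N − FN)/k₀ = -516021.6 m.
Inverse transverse Mercator on WGS84 gives φ = -4.66069973°, λ = 47.88759955°.

lat -4.66070°, lon 47.88760°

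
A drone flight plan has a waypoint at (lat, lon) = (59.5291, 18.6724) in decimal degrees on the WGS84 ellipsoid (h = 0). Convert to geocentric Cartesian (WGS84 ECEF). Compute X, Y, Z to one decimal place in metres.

X 3071763.3 m, Y 1038085.5 m, Z 5474059.7 m

WGS84: a = 6378137 m, e² = 0.006694380; N(φ) = a/√(1−e²sin²φ) = 6394055.355 m.
X = (N+h)·cosφ·cosλ = 3071763.286 m; Y = (N+h)·cosφ·sinλ = 1038085.548 m; Z = (N(1−e²)+h)·sinφ = 5474059.651 m.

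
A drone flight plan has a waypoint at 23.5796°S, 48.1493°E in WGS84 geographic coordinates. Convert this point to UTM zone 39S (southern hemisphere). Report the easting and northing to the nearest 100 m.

E 209000 m, N 7389400 m

Zone 39 central meridian λ₀ = 6×39 − 183 = 51°; Δλ = -2.8507°.
Transverse Mercator on WGS84 with k₀ = 0.9996 gives E = 209035.940 m, N = 7389419.204 m.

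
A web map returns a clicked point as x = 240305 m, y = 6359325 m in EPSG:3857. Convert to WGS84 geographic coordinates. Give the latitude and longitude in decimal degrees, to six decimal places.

lat 49.495299°, lon 2.158697°

R = 6378137 m. λ = x/R = 2.15869654°.
φ = 2·arctan(exp(y/R)) − 90° = 2·arctan(2.71028) − 90° = 49.49529901°.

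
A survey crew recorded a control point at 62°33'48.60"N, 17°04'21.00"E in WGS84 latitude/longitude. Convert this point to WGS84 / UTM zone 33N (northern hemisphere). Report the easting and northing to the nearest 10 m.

Zone 33 central meridian λ₀ = 6×33 − 183 = 15°; Δλ = +2.0725°.
Transverse Mercator on WGS84 with k₀ = 0.9996 gives E = 606528.382 m, N = 6938667.409 m.

E 606530 m, N 6938670 m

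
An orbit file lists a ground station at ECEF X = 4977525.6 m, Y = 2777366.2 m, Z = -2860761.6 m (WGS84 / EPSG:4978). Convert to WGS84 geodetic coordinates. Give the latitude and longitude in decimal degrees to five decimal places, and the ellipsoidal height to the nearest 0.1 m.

lat -26.80620°, lon 29.16070°, h 3759.6 m

λ = atan2(Y, X) = 29.16070013°; p = √(X²+Y²) = 5699958.3 m.
Bowring's method on WGS84 (a = 6378137 m, b = 6356752.314 m) gives φ = -26.80619960°, h = 3759.590 m.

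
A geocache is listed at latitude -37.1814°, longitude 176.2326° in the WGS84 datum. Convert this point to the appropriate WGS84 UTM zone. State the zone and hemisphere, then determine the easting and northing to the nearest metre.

Zone 60S: E 431882 m, N 5884728 m

Longitude 176.2326° lies in the 6° band [174°, 180°), giving zone 60; latitude is south of the equator, so 60S.
Zone 60 central meridian λ₀ = 6×60 − 183 = 177°; Δλ = -0.7674°.
Transverse Mercator on WGS84 with k₀ = 0.9996 gives E = 431881.759 m, N = 5884728.334 m.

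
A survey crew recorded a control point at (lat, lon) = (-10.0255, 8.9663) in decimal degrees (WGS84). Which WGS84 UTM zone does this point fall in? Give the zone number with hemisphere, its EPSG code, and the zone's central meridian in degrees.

Zone 32S (EPSG:32732), central meridian 9°

UTM zone = ⌊(λ + 180)/6⌋ + 1; 8.9663° ∈ [6°, 12°) → zone 32.
Hemisphere: S (φ < 0).
Central meridian λ₀ = 6×32 − 183 = 9°.
EPSG code: 32732.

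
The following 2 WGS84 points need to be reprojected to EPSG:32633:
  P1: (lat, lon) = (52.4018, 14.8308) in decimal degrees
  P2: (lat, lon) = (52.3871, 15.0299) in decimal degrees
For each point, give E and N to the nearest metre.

P1: E 488489 m, N 5805743 m; P2: E 502035 m, N 5804094 m

UTM zone 33N: λ₀ = 15°, k₀ = 0.9996.
P1 (52.4018°, 14.8308°) → (488488.615, 5805742.551) m.
P2 (52.3871°, 15.0299°) → (502034.899, 5804094.418) m.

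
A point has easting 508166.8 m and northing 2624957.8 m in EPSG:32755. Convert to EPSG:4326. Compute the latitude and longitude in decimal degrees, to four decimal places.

Zone 55S: λ₀ = 147°, k₀ = 0.9996, false easting 500000 m, false northing 10000000 m.
Meridian distance M = (N − FN)/k₀ = -7377993.4 m.
Inverse transverse Mercator on WGS84 gives φ = -66.49450013°, λ = 147.18349893°.

lat -66.4945°, lon 147.1835°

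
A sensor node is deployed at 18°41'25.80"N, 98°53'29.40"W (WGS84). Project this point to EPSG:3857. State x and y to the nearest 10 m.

Web Mercator is spherical with R = a = 6378137 m.
x = R·λ = 6378137 × -1.725982277 = -11008551.424 m.
y = R·ln tan(π/4 + φ/2) = 6378137 × 0.332155138 = 2118530.974 m.

x -11008550 m, y 2118530 m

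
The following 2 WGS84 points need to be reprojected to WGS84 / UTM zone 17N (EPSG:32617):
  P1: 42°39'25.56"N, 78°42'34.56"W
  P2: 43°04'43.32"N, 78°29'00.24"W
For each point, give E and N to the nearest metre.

P1: E 687726 m, N 4725281 m; P2: E 704866 m, N 4772628 m

UTM zone 17N: λ₀ = -81°, k₀ = 0.9996.
P1 (42.6571°, -78.7096°) → (687725.660, 4725280.693) m.
P2 (43.0787°, -78.4834°) → (704866.450, 4772628.329) m.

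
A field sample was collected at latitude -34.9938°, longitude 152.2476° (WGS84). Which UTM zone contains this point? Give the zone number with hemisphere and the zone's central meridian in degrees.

UTM zone = ⌊(λ + 180)/6⌋ + 1; 152.2476° ∈ [150°, 156°) → zone 56.
Hemisphere: S (φ < 0).
Central meridian λ₀ = 6×56 − 183 = 153°.

Zone 56S, central meridian 153°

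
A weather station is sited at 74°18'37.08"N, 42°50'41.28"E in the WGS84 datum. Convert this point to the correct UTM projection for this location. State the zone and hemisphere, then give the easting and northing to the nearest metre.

Zone 38N: E 434957 m, N 8247835 m

Longitude 42.8448° lies in the 6° band [42°, 48°), giving zone 38; latitude is north of the equator, so 38N.
Zone 38 central meridian λ₀ = 6×38 − 183 = 45°; Δλ = -2.1552°.
Transverse Mercator on WGS84 with k₀ = 0.9996 gives E = 434957.113 m, N = 8247834.663 m.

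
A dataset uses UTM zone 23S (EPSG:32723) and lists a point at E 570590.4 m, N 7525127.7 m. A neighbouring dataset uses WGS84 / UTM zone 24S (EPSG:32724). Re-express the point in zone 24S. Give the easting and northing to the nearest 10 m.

E -47640 m, N 7515600 m

UTM 23S → geographic: φ = -22.37839976°, λ = -44.31430028°.
UTM 24S (λ₀ = -39°) forward: E = -47640.752 m, N = 7515600.106 m.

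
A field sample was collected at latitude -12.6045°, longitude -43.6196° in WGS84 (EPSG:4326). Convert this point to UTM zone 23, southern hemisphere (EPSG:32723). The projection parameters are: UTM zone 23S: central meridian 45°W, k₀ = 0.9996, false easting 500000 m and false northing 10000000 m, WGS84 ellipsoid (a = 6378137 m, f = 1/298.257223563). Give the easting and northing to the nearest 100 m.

Zone 23 central meridian λ₀ = 6×23 − 183 = -45°; Δλ = +1.3804°.
Transverse Mercator on WGS84 with k₀ = 0.9996 gives E = 649939.158 m, N = 8606206.269 m.

E 649900 m, N 8606200 m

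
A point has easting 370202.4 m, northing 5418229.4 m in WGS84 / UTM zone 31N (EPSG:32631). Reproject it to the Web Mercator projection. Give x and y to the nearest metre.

x 136789 m, y 6258486 m

Unproject from UTM 31N (λ₀ = 3°) → φ = 48.90339967°, λ = 1.22880008°.
Web Mercator (R = 6378137 m): x = 136789.399 m, y = 6258486.207 m.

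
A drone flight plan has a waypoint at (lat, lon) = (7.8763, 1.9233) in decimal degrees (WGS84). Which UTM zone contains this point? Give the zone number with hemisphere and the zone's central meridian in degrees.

UTM zone = ⌊(λ + 180)/6⌋ + 1; 1.9233° ∈ [0°, 6°) → zone 31.
Hemisphere: N (φ ≥ 0).
Central meridian λ₀ = 6×31 − 183 = 3°.

Zone 31N, central meridian 3°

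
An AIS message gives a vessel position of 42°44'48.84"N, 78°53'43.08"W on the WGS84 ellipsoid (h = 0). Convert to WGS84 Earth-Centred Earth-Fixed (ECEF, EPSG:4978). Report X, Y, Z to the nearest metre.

X 903514 m, Y -4603252 m, Z 4306896 m

WGS84: a = 6378137 m, e² = 0.006694380; N(φ) = a/√(1−e²sin²φ) = 6387995.572 m.
X = (N+h)·cosφ·cosλ = 903514.238 m; Y = (N+h)·cosφ·sinλ = -4603251.765 m; Z = (N(1−e²)+h)·sinφ = 4306896.039 m.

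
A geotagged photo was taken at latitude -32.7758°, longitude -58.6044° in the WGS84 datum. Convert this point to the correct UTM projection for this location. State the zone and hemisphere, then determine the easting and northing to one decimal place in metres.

Longitude -58.6044° lies in the 6° band [-60°, -54°), giving zone 21; latitude is south of the equator, so 21S.
Zone 21 central meridian λ₀ = 6×21 − 183 = -57°; Δλ = -1.6044°.
Transverse Mercator on WGS84 with k₀ = 0.9996 gives E = 349737.533 m, N = 6372428.347 m.

Zone 21S: E 349737.5 m, N 6372428.3 m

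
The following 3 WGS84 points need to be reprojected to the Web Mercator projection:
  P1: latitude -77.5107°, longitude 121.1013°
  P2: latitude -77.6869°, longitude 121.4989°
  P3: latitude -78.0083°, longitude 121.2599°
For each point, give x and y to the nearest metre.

Web Mercator: x = R·λ, y = R·ln tan(π/4+φ/2), R = 6378137 m.
P1 (-77.5107°, 121.1013°) → (13480935.050, -14111827.564) m.
P2 (-77.6869°, 121.4989°) → (13525195.680, -14203163.041) m.
P3 (-78.0083°, 121.2599°) → (13498590.322, -14373129.760) m.

P1: x 13480935 m, y -14111828 m; P2: x 13525196 m, y -14203163 m; P3: x 13498590 m, y -14373130 m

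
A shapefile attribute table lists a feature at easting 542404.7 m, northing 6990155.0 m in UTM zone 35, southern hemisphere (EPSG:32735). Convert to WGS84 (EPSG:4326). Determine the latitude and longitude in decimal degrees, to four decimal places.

lat -27.2107°, lon 27.4282°

Zone 35S: λ₀ = 27°, k₀ = 0.9996, false easting 500000 m, false northing 10000000 m.
Meridian distance M = (N − FN)/k₀ = -3011049.4 m.
Inverse transverse Mercator on WGS84 gives φ = -27.21069989°, λ = 27.42819992°.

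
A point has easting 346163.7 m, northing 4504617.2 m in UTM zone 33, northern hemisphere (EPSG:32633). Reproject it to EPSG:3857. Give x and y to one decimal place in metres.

Unproject from UTM 33N (λ₀ = 15°) → φ = 40.67809975°, λ = 13.17970044°.
Web Mercator (R = 6378137 m): x = 1467157.542 m, y = 4964976.769 m.

x 1467157.5 m, y 4964976.8 m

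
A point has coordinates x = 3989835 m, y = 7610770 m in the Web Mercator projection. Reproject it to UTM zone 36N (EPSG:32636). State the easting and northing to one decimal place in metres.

E 675976.8 m, N 6238880.8 m

Web Mercator inverse (R = 6378137 m) → φ = 56.26209865°, λ = 35.84129762°.
UTM 36N forward: E = 675976.765 m, N = 6238880.786 m.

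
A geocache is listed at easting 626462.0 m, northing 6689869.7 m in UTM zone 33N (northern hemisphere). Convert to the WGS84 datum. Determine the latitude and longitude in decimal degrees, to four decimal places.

Zone 33N: λ₀ = 15°, k₀ = 0.9996, false easting 500000 m.
Meridian distance M = (N − FN)/k₀ = 6692546.7 m.
Inverse transverse Mercator on WGS84 gives φ = 60.32559971°, λ = 17.29009921°.

lat 60.3256°, lon 17.2901°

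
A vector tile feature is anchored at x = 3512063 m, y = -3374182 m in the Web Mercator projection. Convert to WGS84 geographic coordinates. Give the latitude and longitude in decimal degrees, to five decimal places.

R = 6378137 m. λ = x/R = 31.54939872°.
φ = 2·arctan(exp(y/R)) − 90° = 2·arctan(0.58918) − 90° = -28.98849667°.

lat -28.98850°, lon 31.54940°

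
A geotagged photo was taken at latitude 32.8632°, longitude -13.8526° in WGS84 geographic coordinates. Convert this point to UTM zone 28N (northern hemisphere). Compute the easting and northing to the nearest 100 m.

E 607400 m, N 3636700 m

Zone 28 central meridian λ₀ = 6×28 − 183 = -15°; Δλ = +1.1474°.
Transverse Mercator on WGS84 with k₀ = 0.9996 gives E = 607353.405 m, N = 3636704.789 m.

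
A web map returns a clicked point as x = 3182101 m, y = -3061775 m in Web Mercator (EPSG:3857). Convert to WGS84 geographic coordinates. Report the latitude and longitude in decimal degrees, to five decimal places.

R = 6378137 m. λ = x/R = 28.58529964°.
φ = 2·arctan(exp(y/R)) − 90° = 2·arctan(0.61876) − 90° = -26.50509651°.

lat -26.50510°, lon 28.58530°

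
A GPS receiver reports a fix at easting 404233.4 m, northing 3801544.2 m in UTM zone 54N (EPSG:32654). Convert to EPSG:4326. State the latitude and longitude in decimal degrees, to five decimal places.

lat 34.35080°, lon 139.95870°

Zone 54N: λ₀ = 141°, k₀ = 0.9996, false easting 500000 m.
Meridian distance M = (N − FN)/k₀ = 3803065.4 m.
Inverse transverse Mercator on WGS84 gives φ = 34.35080028°, λ = 139.95870035°.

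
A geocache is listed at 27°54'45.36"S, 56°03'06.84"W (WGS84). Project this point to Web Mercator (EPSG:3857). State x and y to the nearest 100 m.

x -6239700 m, y -3238000 m

Web Mercator is spherical with R = a = 6378137 m.
x = R·λ = 6378137 × -0.978290207 = -6239668.966 m.
y = R·ln tan(π/4 + φ/2) = 6378137 × -0.507665344 = -3237959.111 m.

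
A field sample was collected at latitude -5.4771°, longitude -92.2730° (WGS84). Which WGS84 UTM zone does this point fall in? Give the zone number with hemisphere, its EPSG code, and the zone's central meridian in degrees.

UTM zone = ⌊(λ + 180)/6⌋ + 1; -92.2730° ∈ [-96°, -90°) → zone 15.
Hemisphere: S (φ < 0).
Central meridian λ₀ = 6×15 − 183 = -93°.
EPSG code: 32715.

Zone 15S (EPSG:32715), central meridian -93°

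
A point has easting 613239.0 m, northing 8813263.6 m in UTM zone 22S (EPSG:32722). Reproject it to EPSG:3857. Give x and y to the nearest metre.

x -5562012 m, y -1201932 m

Unproject from UTM 22S (λ₀ = -51°) → φ = -10.73379959°, λ = -49.96439997°.
Web Mercator (R = 6378137 m): x = -5562011.563 m, y = -1201932.385 m.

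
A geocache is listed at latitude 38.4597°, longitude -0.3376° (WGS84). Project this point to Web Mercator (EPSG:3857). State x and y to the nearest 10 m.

x -37580 m, y 4644570 m

Web Mercator is spherical with R = a = 6378137 m.
x = R·λ = 6378137 × -0.005892232 = -37581.460 m.
y = R·ln tan(π/4 + φ/2) = 6378137 × 0.728201840 = 4644571.100 m.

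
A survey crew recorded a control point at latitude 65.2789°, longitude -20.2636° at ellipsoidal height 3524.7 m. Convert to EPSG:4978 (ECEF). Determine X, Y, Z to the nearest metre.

WGS84: a = 6378137 m, e² = 0.006694380; N(φ) = a/√(1−e²sin²φ) = 6395825.394 m.
X = (N+h)·cosφ·cosλ = 2510585.124 m; Y = (N+h)·cosφ·sinλ = -926880.841 m; Z = (N(1−e²)+h)·sinφ = 5773984.557 m.

X 2510585 m, Y -926881 m, Z 5773985 m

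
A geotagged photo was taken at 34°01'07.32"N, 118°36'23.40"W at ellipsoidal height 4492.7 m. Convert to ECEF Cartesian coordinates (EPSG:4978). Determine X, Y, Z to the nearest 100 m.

X -2535600 m, Y -4649400 m, Z 3550700 m

WGS84: a = 6378137 m, e² = 0.006694380; N(φ) = a/√(1−e²sin²φ) = 6384829.691 m.
X = (N+h)·cosφ·cosλ = -2535594.315 m; Y = (N+h)·cosφ·sinλ = -4649353.884 m; Z = (N(1−e²)+h)·sinφ = 3550679.509 m.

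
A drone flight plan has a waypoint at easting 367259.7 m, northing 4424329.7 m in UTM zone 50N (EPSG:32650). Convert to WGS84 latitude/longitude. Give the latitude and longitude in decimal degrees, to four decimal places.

lat 39.9587°, lon 115.4459°

Zone 50N: λ₀ = 117°, k₀ = 0.9996, false easting 500000 m.
Meridian distance M = (N − FN)/k₀ = 4426100.1 m.
Inverse transverse Mercator on WGS84 gives φ = 39.95870028°, λ = 115.44589977°.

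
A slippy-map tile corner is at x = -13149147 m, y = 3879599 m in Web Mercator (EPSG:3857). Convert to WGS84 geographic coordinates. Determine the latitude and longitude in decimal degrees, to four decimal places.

R = 6378137 m. λ = x/R = -118.12079723°.
φ = 2·arctan(exp(y/R)) − 90° = 2·arctan(1.83724) − 90° = 32.88160099°.

lat 32.8816°, lon -118.1208°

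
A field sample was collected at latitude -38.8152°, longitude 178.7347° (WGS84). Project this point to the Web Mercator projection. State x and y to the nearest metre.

Web Mercator is spherical with R = a = 6378137 m.
x = R·λ = 6378137 × 3.119509003 = 19896655.791 m.
y = R·ln tan(π/4 + φ/2) = 6378137 × -0.736145213 = -4695235.022 m.

x 19896656 m, y -4695235 m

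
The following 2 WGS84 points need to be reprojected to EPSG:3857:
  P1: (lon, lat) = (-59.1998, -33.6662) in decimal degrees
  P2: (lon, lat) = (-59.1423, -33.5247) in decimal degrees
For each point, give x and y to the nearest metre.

Web Mercator: x = R·λ, y = R·ln tan(π/4+φ/2), R = 6378137 m.
P1 (-33.6662°, -59.1998°) → (-6590091.591, -3984068.424) m.
P2 (-33.5247°, -59.1423°) → (-6583690.720, -3965158.012) m.

P1: x -6590092 m, y -3984068 m; P2: x -6583691 m, y -3965158 m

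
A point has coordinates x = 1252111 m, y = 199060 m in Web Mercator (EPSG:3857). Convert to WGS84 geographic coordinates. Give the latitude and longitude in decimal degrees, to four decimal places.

lat 1.7879°, lon 11.2479°

R = 6378137 m. λ = x/R = 11.24790449°.
φ = 2·arctan(exp(y/R)) − 90° = 2·arctan(1.03170) − 90° = 1.78789618°.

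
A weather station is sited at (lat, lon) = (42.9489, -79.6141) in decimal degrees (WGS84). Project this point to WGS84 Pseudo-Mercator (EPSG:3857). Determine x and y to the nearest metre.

Web Mercator is spherical with R = a = 6378137 m.
x = R·λ = 6378137 × -1.389528176 = -8862601.072 m.
y = R·ln tan(π/4 + φ/2) = 6378137 × 0.831621700 = 5304197.137 m.

x -8862601 m, y 5304197 m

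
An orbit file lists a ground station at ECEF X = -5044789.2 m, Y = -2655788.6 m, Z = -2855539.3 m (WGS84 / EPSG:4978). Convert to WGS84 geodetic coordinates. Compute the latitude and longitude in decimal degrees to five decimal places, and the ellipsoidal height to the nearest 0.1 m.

λ = atan2(Y, X) = -152.23579979°; p = √(X²+Y²) = 5701150.0 m.
Bowring's method on WGS84 (a = 6378137 m, b = 6356752.314 m) gives φ = -26.75929969°, h = 2470.260 m.

lat -26.75930°, lon -152.23580°, h 2470.3 m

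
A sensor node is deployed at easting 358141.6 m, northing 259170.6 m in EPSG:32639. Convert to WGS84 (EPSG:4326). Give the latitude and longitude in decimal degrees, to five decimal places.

Zone 39N: λ₀ = 51°, k₀ = 0.9996, false easting 500000 m.
Meridian distance M = (N − FN)/k₀ = 259274.3 m.
Inverse transverse Mercator on WGS84 gives φ = 2.34420005°, λ = 49.72419955°.

lat 2.34420°, lon 49.72420°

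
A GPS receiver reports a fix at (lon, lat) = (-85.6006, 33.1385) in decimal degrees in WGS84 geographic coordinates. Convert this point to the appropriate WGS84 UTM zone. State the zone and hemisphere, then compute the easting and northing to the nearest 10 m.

Longitude -85.6006° lies in the 6° band [-90°, -84°), giving zone 16; latitude is north of the equator, so 16N.
Zone 16 central meridian λ₀ = 6×16 − 183 = -87°; Δλ = +1.3994°.
Transverse Mercator on WGS84 with k₀ = 0.9996 gives E = 630526.753 m, N = 3667512.727 m.

Zone 16N: E 630530 m, N 3667510 m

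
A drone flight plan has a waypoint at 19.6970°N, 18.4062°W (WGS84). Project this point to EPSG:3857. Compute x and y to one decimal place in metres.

x -2048968.8 m, y 2237170.8 m

Web Mercator is spherical with R = a = 6378137 m.
x = R·λ = 6378137 × -0.321248793 = -2048968.811 m.
y = R·ln tan(π/4 + φ/2) = 6378137 × 0.350756146 = 2237170.751 m.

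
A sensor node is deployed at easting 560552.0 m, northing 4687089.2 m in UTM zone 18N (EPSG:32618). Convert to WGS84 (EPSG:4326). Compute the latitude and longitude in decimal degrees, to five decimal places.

lat 42.33370°, lon -74.26500°

Zone 18N: λ₀ = -75°, k₀ = 0.9996, false easting 500000 m.
Meridian distance M = (N − FN)/k₀ = 4688964.8 m.
Inverse transverse Mercator on WGS84 gives φ = 42.33370001°, λ = -74.26500053°.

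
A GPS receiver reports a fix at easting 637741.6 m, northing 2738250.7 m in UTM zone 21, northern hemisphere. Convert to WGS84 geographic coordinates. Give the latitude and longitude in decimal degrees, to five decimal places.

Zone 21N: λ₀ = -57°, k₀ = 0.9996, false easting 500000 m.
Meridian distance M = (N − FN)/k₀ = 2739346.4 m.
Inverse transverse Mercator on WGS84 gives φ = 24.75270007°, λ = -55.63779953°.

lat 24.75270°, lon -55.63780°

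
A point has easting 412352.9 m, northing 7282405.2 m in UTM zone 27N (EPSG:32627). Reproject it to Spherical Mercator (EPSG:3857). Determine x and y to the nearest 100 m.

Unproject from UTM 27N (λ₀ = -21°) → φ = 65.65160005°, λ = -22.90540100°.
Web Mercator (R = 6378137 m): x = -2549817.576 m, y = 9782137.236 m.

x -2549800 m, y 9782100 m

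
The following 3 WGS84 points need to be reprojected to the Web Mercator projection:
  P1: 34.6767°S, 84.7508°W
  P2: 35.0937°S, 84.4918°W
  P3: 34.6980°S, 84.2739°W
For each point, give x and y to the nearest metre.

Web Mercator: x = R·λ, y = R·ln tan(π/4+φ/2), R = 6378137 m.
P1 (-34.6767°, -84.7508°) → (-9434415.900, -4120032.300) m.
P2 (-35.0937°, -84.4918°) → (-9405584.152, -4176621.902) m.
P3 (-34.6980°, -84.2739°) → (-9381327.635, -4122915.910) m.

P1: x -9434416 m, y -4120032 m; P2: x -9405584 m, y -4176622 m; P3: x -9381328 m, y -4122916 m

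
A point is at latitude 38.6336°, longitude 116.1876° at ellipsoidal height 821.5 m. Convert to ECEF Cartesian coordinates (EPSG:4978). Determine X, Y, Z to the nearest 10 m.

WGS84: a = 6378137 m, e² = 0.006694380; N(φ) = a/√(1−e²sin²φ) = 6386475.049 m.
X = (N+h)·cosφ·cosλ = -2201909.194 m; Y = (N+h)·cosφ·sinλ = 4477316.134 m; Z = (N(1−e²)+h)·sinφ = 3961138.036 m.

X -2201910 m, Y 4477320 m, Z 3961140 m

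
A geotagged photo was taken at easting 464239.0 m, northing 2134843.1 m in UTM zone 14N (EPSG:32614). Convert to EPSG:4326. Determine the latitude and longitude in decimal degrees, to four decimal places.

Zone 14N: λ₀ = -99°, k₀ = 0.9996, false easting 500000 m.
Meridian distance M = (N − FN)/k₀ = 2135697.4 m.
Inverse transverse Mercator on WGS84 gives φ = 19.30710020°, λ = -99.34040008°.

lat 19.3071°, lon -99.3404°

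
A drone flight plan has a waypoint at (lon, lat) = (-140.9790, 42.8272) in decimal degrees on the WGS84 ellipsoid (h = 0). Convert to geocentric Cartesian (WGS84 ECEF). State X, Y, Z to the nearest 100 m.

WGS84: a = 6378137 m, e² = 0.006694380; N(φ) = a/√(1−e²sin²φ) = 6388025.542 m.
X = (N+h)·cosφ·cosλ = -3639866.694 m; Y = (N+h)·cosφ·sinλ = -2949715.493 m; Z = (N(1−e²)+h)·sinφ = 4313442.582 m.

X -3639900 m, Y -2949700 m, Z 4313400 m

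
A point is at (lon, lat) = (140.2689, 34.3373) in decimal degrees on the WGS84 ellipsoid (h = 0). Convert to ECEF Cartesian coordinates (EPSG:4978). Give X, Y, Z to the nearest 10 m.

X -4054630 m, Y 3369940 m, Z 3577400 m

WGS84: a = 6378137 m, e² = 0.006694380; N(φ) = a/√(1−e²sin²φ) = 6384940.384 m.
X = (N+h)·cosφ·cosλ = -4054634.256 m; Y = (N+h)·cosφ·sinλ = 3369941.688 m; Z = (N(1−e²)+h)·sinφ = 3577403.365 m.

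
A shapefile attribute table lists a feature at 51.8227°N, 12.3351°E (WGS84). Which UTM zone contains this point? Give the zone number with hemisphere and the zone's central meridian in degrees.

UTM zone = ⌊(λ + 180)/6⌋ + 1; 12.3351° ∈ [12°, 18°) → zone 33.
Hemisphere: N (φ ≥ 0).
Central meridian λ₀ = 6×33 − 183 = 15°.

Zone 33N, central meridian 15°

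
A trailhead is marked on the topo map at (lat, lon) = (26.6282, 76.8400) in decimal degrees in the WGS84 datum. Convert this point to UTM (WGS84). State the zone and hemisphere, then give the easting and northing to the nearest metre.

Zone 43N: E 683171 m, N 2946575 m

Longitude 76.8400° lies in the 6° band [72°, 78°), giving zone 43; latitude is north of the equator, so 43N.
Zone 43 central meridian λ₀ = 6×43 − 183 = 75°; Δλ = +1.8400°.
Transverse Mercator on WGS84 with k₀ = 0.9996 gives E = 683171.459 m, N = 2946574.592 m.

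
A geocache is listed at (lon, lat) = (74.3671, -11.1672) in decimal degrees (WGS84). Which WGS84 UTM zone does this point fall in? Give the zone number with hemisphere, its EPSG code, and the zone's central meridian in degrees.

Zone 43S (EPSG:32743), central meridian 75°

UTM zone = ⌊(λ + 180)/6⌋ + 1; 74.3671° ∈ [72°, 78°) → zone 43.
Hemisphere: S (φ < 0).
Central meridian λ₀ = 6×43 − 183 = 75°.
EPSG code: 32743.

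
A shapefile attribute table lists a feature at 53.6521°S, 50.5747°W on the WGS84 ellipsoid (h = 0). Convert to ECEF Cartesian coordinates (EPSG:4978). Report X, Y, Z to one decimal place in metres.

X 2405951.5 m, Y -2926417.7 m, Z -5113888.7 m

WGS84: a = 6378137 m, e² = 0.006694380; N(φ) = a/√(1−e²sin²φ) = 6392031.742 m.
X = (N+h)·cosφ·cosλ = 2405951.506 m; Y = (N+h)·cosφ·sinλ = -2926417.742 m; Z = (N(1−e²)+h)·sinφ = -5113888.714 m.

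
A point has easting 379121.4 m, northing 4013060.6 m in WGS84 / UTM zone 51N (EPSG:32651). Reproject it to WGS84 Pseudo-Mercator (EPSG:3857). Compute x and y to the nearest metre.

x 13542517 m, y 4335752 m

Unproject from UTM 51N (λ₀ = 123°) → φ = 36.25489967°, λ = 121.65450043°.
Web Mercator (R = 6378137 m): x = 13542517.041 m, y = 4335752.096 m.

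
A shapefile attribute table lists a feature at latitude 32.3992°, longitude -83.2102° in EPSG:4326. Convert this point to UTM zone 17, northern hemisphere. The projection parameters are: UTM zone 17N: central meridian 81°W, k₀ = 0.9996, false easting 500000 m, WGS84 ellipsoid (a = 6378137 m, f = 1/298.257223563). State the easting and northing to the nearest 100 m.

E 292100 m, N 3586800 m

Zone 17 central meridian λ₀ = 6×17 − 183 = -81°; Δλ = -2.2102°.
Transverse Mercator on WGS84 with k₀ = 0.9996 gives E = 292122.253 m, N = 3586834.385 m.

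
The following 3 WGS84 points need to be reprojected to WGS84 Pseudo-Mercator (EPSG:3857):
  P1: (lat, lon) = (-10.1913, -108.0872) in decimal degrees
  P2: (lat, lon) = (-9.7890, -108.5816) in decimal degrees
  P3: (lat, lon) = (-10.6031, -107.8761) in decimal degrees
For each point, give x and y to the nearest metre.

Web Mercator: x = R·λ, y = R·ln tan(π/4+φ/2), R = 6378137 m.
P1 (-10.1913°, -108.0872°) → (-12032212.065, -1140520.318) m.
P2 (-9.7890°, -108.5816°) → (-12087248.422, -1095046.902) m.
P3 (-10.6031°, -107.8761°) → (-12008712.521, -1187127.058) m.

P1: x -12032212 m, y -1140520 m; P2: x -12087248 m, y -1095047 m; P3: x -12008713 m, y -1187127 m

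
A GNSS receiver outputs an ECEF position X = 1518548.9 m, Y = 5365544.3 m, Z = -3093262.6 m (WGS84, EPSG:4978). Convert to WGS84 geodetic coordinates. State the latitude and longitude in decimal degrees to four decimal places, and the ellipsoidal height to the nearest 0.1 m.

λ = atan2(Y, X) = 74.19749963°; p = √(X²+Y²) = 5576294.1 m.
Bowring's method on WGS84 (a = 6378137 m, b = 6356752.314 m) gives φ = -29.18130026°, h = 3694.844 m.

lat -29.1813°, lon 74.1975°, h 3694.8 m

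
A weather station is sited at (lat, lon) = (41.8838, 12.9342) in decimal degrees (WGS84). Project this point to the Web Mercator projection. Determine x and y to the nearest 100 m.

x 1439800 m, y 5143600 m

Web Mercator is spherical with R = a = 6378137 m.
x = R·λ = 6378137 × 0.225744376 = 1439828.558 m.
y = R·ln tan(π/4 + φ/2) = 6378137 × 0.806440675 = 5143589.109 m.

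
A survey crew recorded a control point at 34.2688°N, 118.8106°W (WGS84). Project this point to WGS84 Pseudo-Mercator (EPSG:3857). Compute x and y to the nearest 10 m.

x -13225940 m, y 4064950 m

Web Mercator is spherical with R = a = 6378137 m.
x = R·λ = 6378137 × -2.073636156 = -13225935.493 m.
y = R·ln tan(π/4 + φ/2) = 6378137 × 0.637326018 = 4064952.660 m.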